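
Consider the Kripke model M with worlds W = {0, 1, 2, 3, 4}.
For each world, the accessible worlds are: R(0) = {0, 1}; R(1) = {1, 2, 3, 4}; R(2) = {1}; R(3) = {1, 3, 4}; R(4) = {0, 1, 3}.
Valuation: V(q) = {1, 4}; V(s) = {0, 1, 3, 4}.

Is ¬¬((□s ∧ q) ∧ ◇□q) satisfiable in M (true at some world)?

Recall that □ψ holds at a world iff ψ holds at every accessible world, and ◇ψ holds iff ψ holds at some accessible world.
Let φ = ¬¬((□s ∧ q) ∧ ◇□q). Evaluate φ at each world:
  0 (successors {0, 1}): φ is false.
  1 (successors {1, 2, 3, 4}): φ is false.
  2 (successors {1}): φ is false.
  3 (successors {1, 3, 4}): φ is false.
  4 (successors {0, 1, 3}): φ is false.
For instance, at 4:
  At 4: ¬((□s ∧ q) ∧ ◇□q) is true, so ¬¬((□s ∧ q) ∧ ◇□q) is false.
    At 4: (□s ∧ q) ∧ ◇□q is false, so ¬((□s ∧ q) ∧ ◇□q) is true.
      At 4: □s ∧ q is true, ◇□q is false, so (□s ∧ q) ∧ ◇□q is false.

No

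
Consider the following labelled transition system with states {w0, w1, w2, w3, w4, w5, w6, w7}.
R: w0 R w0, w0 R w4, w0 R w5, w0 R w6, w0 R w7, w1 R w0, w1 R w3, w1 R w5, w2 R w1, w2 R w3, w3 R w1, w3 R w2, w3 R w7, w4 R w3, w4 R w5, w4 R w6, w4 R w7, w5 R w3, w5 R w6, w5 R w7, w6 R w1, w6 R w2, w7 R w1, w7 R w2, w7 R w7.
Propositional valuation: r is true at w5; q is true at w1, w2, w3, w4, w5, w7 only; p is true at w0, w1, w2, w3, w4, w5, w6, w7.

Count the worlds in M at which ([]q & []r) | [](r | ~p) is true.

0

Let φ = ([]q & []r) | [](r | ~p). Evaluate φ at each world:
  w0 (successors {w0, w4, w5, w6, w7}): φ is false.
  w1 (successors {w0, w3, w5}): φ is false.
  w2 (successors {w1, w3}): φ is false.
  w3 (successors {w1, w2, w7}): φ is false.
  w4 (successors {w3, w5, w6, w7}): φ is false.
  w5 (successors {w3, w6, w7}): φ is false.
  w6 (successors {w1, w2}): φ is false.
  w7 (successors {w1, w2, w7}): φ is false.
For instance, at w3:
  At w3: []q & []r is false, [](r | ~p) is false, so ([]q & []r) | [](r | ~p) is false.
    At w3: []q is true, []r is false, so []q & []r is false.
      At w3: []q requires q at every successor {w1, w2, w7}.
        At w1: q is true.
        At w2: q is true.
        At w7: q is true.
      So []q is true at w3.
      At w3: []r requires r at every successor {w1, w2, w7}.
        r fails at w1, so []r is false at w3.
    At w3: [](r | ~p) requires r | ~p at every successor {w1, w2, w7}.
      r | ~p fails at w1, so [](r | ~p) is false at w3.
Satisfying worlds: none.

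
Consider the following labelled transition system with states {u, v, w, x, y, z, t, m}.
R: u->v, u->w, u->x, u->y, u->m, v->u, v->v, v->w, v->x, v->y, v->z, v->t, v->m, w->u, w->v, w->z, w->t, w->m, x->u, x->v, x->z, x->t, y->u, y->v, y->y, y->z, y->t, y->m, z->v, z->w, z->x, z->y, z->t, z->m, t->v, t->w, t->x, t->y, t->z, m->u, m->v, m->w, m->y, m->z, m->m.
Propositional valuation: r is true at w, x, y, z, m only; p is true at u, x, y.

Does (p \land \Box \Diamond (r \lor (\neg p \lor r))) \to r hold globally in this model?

Recall that \Box ψ holds at a world iff ψ holds at every accessible world, and \Diamond ψ holds iff ψ holds at some accessible world.
Let φ = (p \land \Box \Diamond (r \lor (\neg p \lor r))) \to r. Evaluate φ at each world:
  u (successors {v, w, x, y, m}): φ is false.
  v (successors {u, v, w, x, y, z, t, m}): φ is true.
  w (successors {u, v, z, t, m}): φ is true.
  x (successors {u, v, z, t}): φ is true.
  y (successors {u, v, y, z, t, m}): φ is true.
  z (successors {v, w, x, y, t, m}): φ is true.
  t (successors {v, w, x, y, z}): φ is true.
  m (successors {u, v, w, y, z, m}): φ is true.
Detail at u (counterexample):
  At u: p \land \Box \Diamond (r \lor (\neg p \lor r)) is true, r is false, so (p \land \Box \Diamond (r \lor (\neg p \lor r))) \to r is false.
    At u: p is true, \Box \Diamond (r \lor (\neg p \lor r)) is true, so p \land \Box \Diamond (r \lor (\neg p \lor r)) is true.
      At u: \Box \Diamond (r \lor (\neg p \lor r)) requires \Diamond (r \lor (\neg p \lor r)) at every successor {v, w, x, y, m}.
        At v: \Diamond (r \lor (\neg p \lor r)) is true.
        At w: \Diamond (r \lor (\neg p \lor r)) is true.
        At x: \Diamond (r \lor (\neg p \lor r)) is true.
        At y: \Diamond (r \lor (\neg p \lor r)) is true.
        At m: \Diamond (r \lor (\neg p \lor r)) is true.
      So \Box \Diamond (r \lor (\neg p \lor r)) is true at u.

No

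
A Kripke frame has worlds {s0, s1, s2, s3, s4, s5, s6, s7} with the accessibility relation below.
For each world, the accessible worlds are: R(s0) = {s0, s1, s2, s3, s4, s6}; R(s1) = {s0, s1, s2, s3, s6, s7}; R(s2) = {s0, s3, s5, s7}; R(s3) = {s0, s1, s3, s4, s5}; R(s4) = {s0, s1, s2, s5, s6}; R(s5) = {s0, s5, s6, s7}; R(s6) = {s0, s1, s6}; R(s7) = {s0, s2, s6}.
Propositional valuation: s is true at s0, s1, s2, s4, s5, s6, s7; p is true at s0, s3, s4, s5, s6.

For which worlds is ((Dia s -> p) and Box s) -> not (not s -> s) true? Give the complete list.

s0, s1, s2, s3, s7

Recall that Box ψ holds at a world iff ψ holds at every accessible world, and Dia ψ holds iff ψ holds at some accessible world.
Let φ = ((Dia s -> p) and Box s) -> not (not s -> s). Evaluate φ at each world:
  s0 (successors {s0, s1, s2, s3, s4, s6}): φ is true.
  s1 (successors {s0, s1, s2, s3, s6, s7}): φ is true.
  s2 (successors {s0, s3, s5, s7}): φ is true.
  s3 (successors {s0, s1, s3, s4, s5}): φ is true.
  s4 (successors {s0, s1, s2, s5, s6}): φ is false.
  s5 (successors {s0, s5, s6, s7}): φ is false.
  s6 (successors {s0, s1, s6}): φ is false.
  s7 (successors {s0, s2, s6}): φ is true.
For instance, at s2:
  At s2: (Dia s -> p) and Box s is false, not (not s -> s) is false, so ((Dia s -> p) and Box s) -> not (not s -> s) is true.
    At s2: Dia s -> p is false, Box s is false, so (Dia s -> p) and Box s is false.
      At s2: Dia s is true, p is false, so Dia s -> p is false.
      At s2: Box s requires s at every successor {s0, s3, s5, s7}.
        s fails at s3, so Box s is false at s2.
Satisfying worlds: {s0, s1, s2, s3, s7}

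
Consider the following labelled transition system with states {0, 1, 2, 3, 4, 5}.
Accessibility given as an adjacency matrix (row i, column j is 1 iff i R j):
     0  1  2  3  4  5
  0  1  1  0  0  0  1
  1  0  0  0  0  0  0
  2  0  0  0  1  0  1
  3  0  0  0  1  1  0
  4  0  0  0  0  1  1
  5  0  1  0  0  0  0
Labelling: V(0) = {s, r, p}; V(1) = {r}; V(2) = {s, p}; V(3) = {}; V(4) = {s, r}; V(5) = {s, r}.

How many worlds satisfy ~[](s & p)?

5

Let φ = ~[](s & p). Evaluate φ at each world:
  0 (successors {0, 1, 5}): φ is true.
  1 (successors ∅): φ is false.
  2 (successors {3, 5}): φ is true.
  3 (successors {3, 4}): φ is true.
  4 (successors {4, 5}): φ is true.
  5 (successors {1}): φ is true.
For instance, at 3:
  At 3: [](s & p) is false, so ~[](s & p) is true.
    At 3: [](s & p) requires s & p at every successor {3, 4}.
      s & p fails at 3, so [](s & p) is false at 3.
Satisfying worlds: {0, 2, 3, 4, 5}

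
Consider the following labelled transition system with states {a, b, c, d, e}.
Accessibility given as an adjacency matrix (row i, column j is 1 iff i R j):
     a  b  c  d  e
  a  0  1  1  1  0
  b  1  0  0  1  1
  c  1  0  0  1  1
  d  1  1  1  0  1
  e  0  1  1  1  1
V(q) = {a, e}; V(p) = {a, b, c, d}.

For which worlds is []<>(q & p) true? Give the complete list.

Recall that []ψ holds at a world iff ψ holds at every accessible world, and <>ψ holds iff ψ holds at some accessible world.
Let φ = []<>(q & p). Evaluate φ at each world:
  a (successors {b, c, d}): φ is true.
  b (successors {a, d, e}): φ is false.
  c (successors {a, d, e}): φ is false.
  d (successors {a, b, c, e}): φ is false.
  e (successors {b, c, d, e}): φ is false.
For instance, at e:
  At e: []<>(q & p) requires <>(q & p) at every successor {b, c, d, e}.
    <>(q & p) fails at e, so []<>(q & p) is false at e.
      At e: <>(q & p) requires q & p at some successor in {b, c, d, e}.
        At b: q & p is false.
        At c: q & p is false.
        At d: q & p is false.
        At e: q & p is false.
      So <>(q & p) is false at e.
Satisfying worlds: {a}

a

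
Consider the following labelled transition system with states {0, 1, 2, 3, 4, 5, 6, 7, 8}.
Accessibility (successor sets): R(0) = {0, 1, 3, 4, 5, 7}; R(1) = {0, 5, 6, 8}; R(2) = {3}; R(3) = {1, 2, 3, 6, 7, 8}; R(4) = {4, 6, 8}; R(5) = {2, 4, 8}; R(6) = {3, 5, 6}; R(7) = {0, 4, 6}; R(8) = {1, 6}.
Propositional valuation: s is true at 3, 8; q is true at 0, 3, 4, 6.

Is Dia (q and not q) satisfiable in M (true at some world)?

No

Recall that Dia ψ holds at a world iff ψ holds at some accessible world.
Let φ = Dia (q and not q). Evaluate φ at each world:
  0 (successors {0, 1, 3, 4, 5, 7}): φ is false.
  1 (successors {0, 5, 6, 8}): φ is false.
  2 (successors {3}): φ is false.
  3 (successors {1, 2, 3, 6, 7, 8}): φ is false.
  4 (successors {4, 6, 8}): φ is false.
  5 (successors {2, 4, 8}): φ is false.
  6 (successors {3, 5, 6}): φ is false.
  7 (successors {0, 4, 6}): φ is false.
  8 (successors {1, 6}): φ is false.
For instance, at 0:
  At 0: Dia (q and not q) requires q and not q at some successor in {0, 1, 3, 4, 5, 7}.
    At 0: q and not q is false.
    At 1: q and not q is false.
    At 3: q and not q is false.
    At 4: q and not q is false.
    At 5: q and not q is false.
    At 7: q and not q is false.
  So Dia (q and not q) is false at 0.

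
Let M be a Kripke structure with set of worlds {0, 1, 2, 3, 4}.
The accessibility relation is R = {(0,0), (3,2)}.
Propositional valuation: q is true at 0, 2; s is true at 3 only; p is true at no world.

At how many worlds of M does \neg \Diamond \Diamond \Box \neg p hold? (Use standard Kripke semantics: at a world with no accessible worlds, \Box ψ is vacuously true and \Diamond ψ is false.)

Let φ = \neg \Diamond \Diamond \Box \neg p. Evaluate φ at each world:
  0 (successors {0}): φ is false.
  1 (successors ∅): φ is true.
  2 (successors ∅): φ is true.
  3 (successors {2}): φ is true.
  4 (successors ∅): φ is true.
For instance, at 0:
  At 0: \Diamond \Diamond \Box \neg p is true, so \neg \Diamond \Diamond \Box \neg p is false.
    At 0: \Diamond \Diamond \Box \neg p requires \Diamond \Box \neg p at some successor in {0}.
      \Diamond \Box \neg p holds at 0, so \Diamond \Diamond \Box \neg p is true at 0.
Satisfying worlds: {1, 2, 3, 4}

4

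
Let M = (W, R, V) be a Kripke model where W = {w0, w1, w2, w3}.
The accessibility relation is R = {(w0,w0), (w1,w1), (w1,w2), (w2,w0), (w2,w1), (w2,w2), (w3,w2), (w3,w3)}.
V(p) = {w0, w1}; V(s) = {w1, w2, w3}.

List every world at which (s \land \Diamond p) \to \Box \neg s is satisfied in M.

Let φ = (s \land \Diamond p) \to \Box \neg s. Evaluate φ at each world:
  w0 (successors {w0}): φ is true.
  w1 (successors {w1, w2}): φ is false.
  w2 (successors {w0, w1, w2}): φ is false.
  w3 (successors {w2, w3}): φ is true.
For instance, at w2:
  At w2: s \land \Diamond p is true, \Box \neg s is false, so (s \land \Diamond p) \to \Box \neg s is false.
    At w2: s is true, \Diamond p is true, so s \land \Diamond p is true.
      At w2: \Diamond p requires p at some successor in {w0, w1, w2}.
        p holds at w0, so \Diamond p is true at w2.
    At w2: \Box \neg s requires \neg s at every successor {w0, w1, w2}.
      \neg s fails at w1, so \Box \neg s is false at w2.
Satisfying worlds: {w0, w3}

w0, w3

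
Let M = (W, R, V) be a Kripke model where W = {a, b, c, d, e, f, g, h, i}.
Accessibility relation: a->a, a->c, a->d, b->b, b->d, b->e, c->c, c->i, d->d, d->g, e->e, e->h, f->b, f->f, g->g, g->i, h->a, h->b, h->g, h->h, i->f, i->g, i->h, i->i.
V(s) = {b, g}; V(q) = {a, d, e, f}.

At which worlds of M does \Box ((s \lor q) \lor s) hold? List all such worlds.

Let φ = \Box ((s \lor q) \lor s). Evaluate φ at each world:
  a (successors {a, c, d}): φ is false.
  b (successors {b, d, e}): φ is true.
  c (successors {c, i}): φ is false.
  d (successors {d, g}): φ is true.
  e (successors {e, h}): φ is false.
  f (successors {b, f}): φ is true.
  g (successors {g, i}): φ is false.
  h (successors {a, b, g, h}): φ is false.
  i (successors {f, g, h, i}): φ is false.
For instance, at i:
  At i: \Box ((s \lor q) \lor s) requires (s \lor q) \lor s at every successor {f, g, h, i}.
    (s \lor q) \lor s fails at h, so \Box ((s \lor q) \lor s) is false at i.
Satisfying worlds: {b, d, f}

b, d, f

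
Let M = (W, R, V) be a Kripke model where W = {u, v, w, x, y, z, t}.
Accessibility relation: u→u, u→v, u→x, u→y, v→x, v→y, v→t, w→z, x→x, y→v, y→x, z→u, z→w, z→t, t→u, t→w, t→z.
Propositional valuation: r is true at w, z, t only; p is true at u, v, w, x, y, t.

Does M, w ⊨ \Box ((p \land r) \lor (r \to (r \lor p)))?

Recall that \Box ψ holds at a world iff ψ holds at every accessible world, and \Diamond ψ holds iff ψ holds at some accessible world.
At w: \Box ((p \land r) \lor (r \to (r \lor p))) requires (p \land r) \lor (r \to (r \lor p)) at every successor {z}.
  At z: (p \land r) \lor (r \to (r \lor p)) is true.
So \Box ((p \land r) \lor (r \to (r \lor p))) is true at w.

Yes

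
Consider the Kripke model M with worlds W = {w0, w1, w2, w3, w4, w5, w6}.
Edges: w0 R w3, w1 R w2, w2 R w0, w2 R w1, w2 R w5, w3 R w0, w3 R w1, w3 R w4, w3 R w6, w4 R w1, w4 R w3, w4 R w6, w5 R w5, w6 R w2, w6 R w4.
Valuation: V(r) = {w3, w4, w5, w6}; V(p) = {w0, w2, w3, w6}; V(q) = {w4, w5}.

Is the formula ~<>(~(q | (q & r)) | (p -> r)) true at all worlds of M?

Let φ = ~<>(~(q | (q & r)) | (p -> r)). Evaluate φ at each world:
  w0 (successors {w3}): φ is false.
  w1 (successors {w2}): φ is false.
  w2 (successors {w0, w1, w5}): φ is false.
  w3 (successors {w0, w1, w4, w6}): φ is false.
  w4 (successors {w1, w3, w6}): φ is false.
  w5 (successors {w5}): φ is false.
  w6 (successors {w2, w4}): φ is false.
Detail at w0 (counterexample):
  At w0: <>(~(q | (q & r)) | (p -> r)) is true, so ~<>(~(q | (q & r)) | (p -> r)) is false.
    At w0: <>(~(q | (q & r)) | (p -> r)) requires ~(q | (q & r)) | (p -> r) at some successor in {w3}.
      ~(q | (q & r)) | (p -> r) holds at w3, so <>(~(q | (q & r)) | (p -> r)) is true at w0.

No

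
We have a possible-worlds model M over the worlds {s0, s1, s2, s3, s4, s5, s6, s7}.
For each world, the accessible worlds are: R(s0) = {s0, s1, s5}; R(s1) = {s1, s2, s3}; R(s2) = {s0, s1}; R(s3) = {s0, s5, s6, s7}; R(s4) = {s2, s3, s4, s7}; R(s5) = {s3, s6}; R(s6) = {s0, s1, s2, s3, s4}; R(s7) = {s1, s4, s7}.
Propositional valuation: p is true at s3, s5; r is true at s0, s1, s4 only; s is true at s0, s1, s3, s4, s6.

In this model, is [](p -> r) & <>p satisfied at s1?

At s1: [](p -> r) is false, <>p is true, so [](p -> r) & <>p is false.
  At s1: [](p -> r) requires p -> r at every successor {s1, s2, s3}.
    p -> r fails at s3, so [](p -> r) is false at s1.
  At s1: <>p requires p at some successor in {s1, s2, s3}.
    p holds at s3, so <>p is true at s1.

No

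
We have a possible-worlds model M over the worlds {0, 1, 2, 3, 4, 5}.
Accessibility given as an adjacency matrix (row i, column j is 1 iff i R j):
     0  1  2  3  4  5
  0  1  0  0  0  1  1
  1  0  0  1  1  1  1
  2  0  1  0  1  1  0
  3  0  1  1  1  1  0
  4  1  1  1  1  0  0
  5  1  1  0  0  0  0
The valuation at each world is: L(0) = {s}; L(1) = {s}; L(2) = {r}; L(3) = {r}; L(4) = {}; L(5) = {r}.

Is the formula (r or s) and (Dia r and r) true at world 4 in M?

Recall that Dia ψ holds at a world iff ψ holds at some accessible world.
At 4: r or s is false, Dia r and r is false, so (r or s) and (Dia r and r) is false.
  At 4: Dia r is true, r is false, so Dia r and r is false.
    At 4: Dia r requires r at some successor in {0, 1, 2, 3}.
      r holds at 2, so Dia r is true at 4.

No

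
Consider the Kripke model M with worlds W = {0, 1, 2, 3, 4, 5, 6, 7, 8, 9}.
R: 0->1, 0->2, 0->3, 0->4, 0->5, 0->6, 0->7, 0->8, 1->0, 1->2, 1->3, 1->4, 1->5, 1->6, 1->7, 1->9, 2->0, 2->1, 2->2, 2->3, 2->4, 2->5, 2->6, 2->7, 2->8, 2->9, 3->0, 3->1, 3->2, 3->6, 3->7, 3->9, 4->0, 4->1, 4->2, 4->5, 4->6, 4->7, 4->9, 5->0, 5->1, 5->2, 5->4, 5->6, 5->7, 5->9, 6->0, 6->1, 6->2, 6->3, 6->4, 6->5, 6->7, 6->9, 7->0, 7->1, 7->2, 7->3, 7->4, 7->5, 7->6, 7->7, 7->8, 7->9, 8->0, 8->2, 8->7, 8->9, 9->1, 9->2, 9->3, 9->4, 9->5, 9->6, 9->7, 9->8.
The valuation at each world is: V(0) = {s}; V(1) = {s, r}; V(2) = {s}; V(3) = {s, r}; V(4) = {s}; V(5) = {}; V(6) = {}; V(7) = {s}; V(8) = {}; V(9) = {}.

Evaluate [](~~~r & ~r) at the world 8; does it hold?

Yes

Recall that []ψ holds at a world iff ψ holds at every accessible world, and <>ψ holds iff ψ holds at some accessible world.
At 8: [](~~~r & ~r) requires ~~~r & ~r at every successor {0, 2, 7, 9}.
  At 0: ~~~r & ~r is true.
  At 2: ~~~r & ~r is true.
  At 7: ~~~r & ~r is true.
  At 9: ~~~r & ~r is true.
So [](~~~r & ~r) is true at 8.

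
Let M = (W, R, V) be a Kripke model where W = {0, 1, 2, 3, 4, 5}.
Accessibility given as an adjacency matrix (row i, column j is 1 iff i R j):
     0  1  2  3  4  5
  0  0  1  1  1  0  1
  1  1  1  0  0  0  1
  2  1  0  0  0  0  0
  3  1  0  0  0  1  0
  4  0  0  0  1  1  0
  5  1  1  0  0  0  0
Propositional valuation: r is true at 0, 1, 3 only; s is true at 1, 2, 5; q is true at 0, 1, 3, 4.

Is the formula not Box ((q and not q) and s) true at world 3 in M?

Yes

Recall that Box ψ holds at a world iff ψ holds at every accessible world, and Dia ψ holds iff ψ holds at some accessible world.
At 3: Box ((q and not q) and s) is false, so not Box ((q and not q) and s) is true.
  At 3: Box ((q and not q) and s) requires (q and not q) and s at every successor {0, 4}.
    (q and not q) and s fails at 0, so Box ((q and not q) and s) is false at 3.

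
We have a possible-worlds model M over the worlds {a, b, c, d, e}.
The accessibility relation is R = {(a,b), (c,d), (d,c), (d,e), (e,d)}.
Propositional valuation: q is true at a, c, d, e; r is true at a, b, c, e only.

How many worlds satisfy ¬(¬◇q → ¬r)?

2

Recall that ◇ψ holds at a world iff ψ holds at some accessible world.
Let φ = ¬(¬◇q → ¬r). Evaluate φ at each world:
  a (successors {b}): φ is true.
  b (successors ∅): φ is true.
  c (successors {d}): φ is false.
  d (successors {c, e}): φ is false.
  e (successors {d}): φ is false.
For instance, at e:
  At e: ¬◇q → ¬r is true, so ¬(¬◇q → ¬r) is false.
    At e: ¬◇q is false, ¬r is false, so ¬◇q → ¬r is true.
      At e: ◇q is true, so ¬◇q is false.
Satisfying worlds: {a, b}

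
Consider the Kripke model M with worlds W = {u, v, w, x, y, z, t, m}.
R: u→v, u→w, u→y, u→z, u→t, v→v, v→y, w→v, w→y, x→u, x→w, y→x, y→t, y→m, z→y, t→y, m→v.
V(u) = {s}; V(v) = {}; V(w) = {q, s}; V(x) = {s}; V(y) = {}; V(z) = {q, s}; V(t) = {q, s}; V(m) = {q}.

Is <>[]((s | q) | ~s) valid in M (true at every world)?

Yes

Let φ = <>[]((s | q) | ~s). Evaluate φ at each world:
  u (successors {v, w, y, z, t}): φ is true.
  v (successors {v, y}): φ is true.
  w (successors {v, y}): φ is true.
  x (successors {u, w}): φ is true.
  y (successors {x, t, m}): φ is true.
  z (successors {y}): φ is true.
  t (successors {y}): φ is true.
  m (successors {v}): φ is true.
For instance, at w:
  At w: <>[]((s | q) | ~s) requires []((s | q) | ~s) at some successor in {v, y}.
    []((s | q) | ~s) holds at v, so <>[]((s | q) | ~s) is true at w.
      At v: []((s | q) | ~s) requires (s | q) | ~s at every successor {v, y}.
        At v: (s | q) | ~s is true.
        At y: (s | q) | ~s is true.
      So []((s | q) | ~s) is true at v.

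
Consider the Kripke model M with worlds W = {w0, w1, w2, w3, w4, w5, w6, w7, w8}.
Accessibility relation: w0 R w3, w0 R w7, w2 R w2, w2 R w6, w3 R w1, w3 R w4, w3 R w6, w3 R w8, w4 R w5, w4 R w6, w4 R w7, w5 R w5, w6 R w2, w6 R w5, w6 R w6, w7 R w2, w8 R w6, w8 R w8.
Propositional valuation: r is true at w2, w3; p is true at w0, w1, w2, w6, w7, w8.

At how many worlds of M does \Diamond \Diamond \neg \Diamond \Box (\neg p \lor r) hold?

Let φ = \Diamond \Diamond \neg \Diamond \Box (\neg p \lor r). Evaluate φ at each world:
  w0 (successors {w3, w7}): φ is true.
  w1 (successors ∅): φ is false.
  w2 (successors {w2, w6}): φ is true.
  w3 (successors {w1, w4, w6, w8}): φ is true.
  w4 (successors {w5, w6, w7}): φ is true.
  w5 (successors {w5}): φ is false.
  w6 (successors {w2, w5, w6}): φ is true.
  w7 (successors {w2}): φ is true.
  w8 (successors {w6, w8}): φ is true.
For instance, at w5:
  At w5: \Diamond \Diamond \neg \Diamond \Box (\neg p \lor r) requires \Diamond \neg \Diamond \Box (\neg p \lor r) at some successor in {w5}.
    At w5: \Diamond \neg \Diamond \Box (\neg p \lor r) is false.
  So \Diamond \Diamond \neg \Diamond \Box (\neg p \lor r) is false at w5.
Satisfying worlds: {w0, w2, w3, w4, w6, w7, w8}

7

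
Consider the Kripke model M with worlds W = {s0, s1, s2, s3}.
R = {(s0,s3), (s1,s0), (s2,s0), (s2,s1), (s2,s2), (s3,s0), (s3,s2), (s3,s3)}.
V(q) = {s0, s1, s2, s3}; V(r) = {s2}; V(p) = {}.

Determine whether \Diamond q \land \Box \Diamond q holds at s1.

At s1: \Diamond q is true, \Box \Diamond q is true, so \Diamond q \land \Box \Diamond q is true.
  At s1: \Diamond q requires q at some successor in {s0}.
    q holds at s0, so \Diamond q is true at s1.
  At s1: \Box \Diamond q requires \Diamond q at every successor {s0}.
      At s0: \Diamond q requires q at some successor in {s3}.
        q holds at s3, so \Diamond q is true at s0.
  So \Box \Diamond q is true at s1.

Yes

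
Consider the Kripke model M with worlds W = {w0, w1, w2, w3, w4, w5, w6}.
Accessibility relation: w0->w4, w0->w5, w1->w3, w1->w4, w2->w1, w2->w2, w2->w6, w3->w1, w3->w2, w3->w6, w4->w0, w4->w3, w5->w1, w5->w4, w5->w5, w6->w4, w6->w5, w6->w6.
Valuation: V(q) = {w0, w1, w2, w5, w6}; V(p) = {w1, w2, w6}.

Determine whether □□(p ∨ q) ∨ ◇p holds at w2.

At w2: □□(p ∨ q) is false, ◇p is true, so □□(p ∨ q) ∨ ◇p is true.
  At w2: □□(p ∨ q) requires □(p ∨ q) at every successor {w1, w2, w6}.
    □(p ∨ q) fails at w1, so □□(p ∨ q) is false at w2.
      At w1: □(p ∨ q) requires p ∨ q at every successor {w3, w4}.
        p ∨ q fails at w3, so □(p ∨ q) is false at w1.
  At w2: ◇p requires p at some successor in {w1, w2, w6}.
    p holds at w1, so ◇p is true at w2.

Yes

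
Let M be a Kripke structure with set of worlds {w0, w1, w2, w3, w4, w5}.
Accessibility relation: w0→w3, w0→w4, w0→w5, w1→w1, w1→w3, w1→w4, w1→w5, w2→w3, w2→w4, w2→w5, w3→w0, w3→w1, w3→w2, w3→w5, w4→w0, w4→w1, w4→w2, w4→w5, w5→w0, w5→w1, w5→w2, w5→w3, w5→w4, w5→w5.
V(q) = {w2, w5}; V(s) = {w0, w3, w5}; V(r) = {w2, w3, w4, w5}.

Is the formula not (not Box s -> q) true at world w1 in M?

Recall that Box ψ holds at a world iff ψ holds at every accessible world, and Dia ψ holds iff ψ holds at some accessible world.
At w1: not Box s -> q is false, so not (not Box s -> q) is true.
  At w1: not Box s is true, q is false, so not Box s -> q is false.
    At w1: Box s is false, so not Box s is true.
      At w1: Box s requires s at every successor {w1, w3, w4, w5}.
        s fails at w1, so Box s is false at w1.

Yes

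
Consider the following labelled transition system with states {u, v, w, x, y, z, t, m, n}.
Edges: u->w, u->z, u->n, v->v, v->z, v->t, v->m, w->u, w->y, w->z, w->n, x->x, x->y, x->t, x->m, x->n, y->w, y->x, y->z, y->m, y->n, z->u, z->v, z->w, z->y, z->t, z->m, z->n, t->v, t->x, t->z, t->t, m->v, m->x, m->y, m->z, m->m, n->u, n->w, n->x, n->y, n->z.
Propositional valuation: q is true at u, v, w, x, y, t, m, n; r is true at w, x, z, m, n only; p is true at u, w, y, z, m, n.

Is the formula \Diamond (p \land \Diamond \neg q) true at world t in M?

At t: \Diamond (p \land \Diamond \neg q) requires p \land \Diamond \neg q at some successor in {v, x, z, t}.
  At v: p \land \Diamond \neg q is false.
  At x: p \land \Diamond \neg q is false.
  At z: p \land \Diamond \neg q is false.
  At t: p \land \Diamond \neg q is false.
So \Diamond (p \land \Diamond \neg q) is false at t.

No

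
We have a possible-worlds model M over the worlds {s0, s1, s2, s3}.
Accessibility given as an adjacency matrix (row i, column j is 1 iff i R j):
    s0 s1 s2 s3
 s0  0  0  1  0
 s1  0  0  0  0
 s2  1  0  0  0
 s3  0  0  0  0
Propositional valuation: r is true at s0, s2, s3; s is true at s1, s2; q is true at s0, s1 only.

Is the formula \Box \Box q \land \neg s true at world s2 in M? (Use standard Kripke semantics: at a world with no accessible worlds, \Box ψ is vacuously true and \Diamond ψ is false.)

At s2: \Box \Box q is false, \neg s is false, so \Box \Box q \land \neg s is false.
  At s2: \Box \Box q requires \Box q at every successor {s0}.
    \Box q fails at s0, so \Box \Box q is false at s2.
      At s0: \Box q requires q at every successor {s2}.
        q fails at s2, so \Box q is false at s0.

No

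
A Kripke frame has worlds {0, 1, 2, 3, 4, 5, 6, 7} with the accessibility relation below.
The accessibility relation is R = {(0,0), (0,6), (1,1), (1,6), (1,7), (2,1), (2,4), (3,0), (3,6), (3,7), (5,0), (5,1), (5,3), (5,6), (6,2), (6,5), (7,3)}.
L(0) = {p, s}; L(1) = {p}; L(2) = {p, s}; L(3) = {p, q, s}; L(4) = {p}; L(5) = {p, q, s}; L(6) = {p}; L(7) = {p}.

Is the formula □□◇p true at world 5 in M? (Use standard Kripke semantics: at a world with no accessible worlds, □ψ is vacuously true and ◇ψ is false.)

Yes

At 5: □□◇p requires □◇p at every successor {0, 1, 3, 6}.
  At 0: □◇p is true.
  At 1: □◇p is true.
  At 3: □◇p is true.
  At 6: □◇p is true.
So □□◇p is true at 5.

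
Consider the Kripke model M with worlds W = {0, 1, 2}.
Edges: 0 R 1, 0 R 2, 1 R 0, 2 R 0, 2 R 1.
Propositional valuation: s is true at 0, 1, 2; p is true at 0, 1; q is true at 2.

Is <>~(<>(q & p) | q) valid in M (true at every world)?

Yes

Recall that <>ψ holds at a world iff ψ holds at some accessible world.
Let φ = <>~(<>(q & p) | q). Evaluate φ at each world:
  0 (successors {1, 2}): φ is true.
  1 (successors {0}): φ is true.
  2 (successors {0, 1}): φ is true.
For instance, at 0:
  At 0: <>~(<>(q & p) | q) requires ~(<>(q & p) | q) at some successor in {1, 2}.
    ~(<>(q & p) | q) holds at 1, so <>~(<>(q & p) | q) is true at 0.
      At 1: <>(q & p) | q is false, so ~(<>(q & p) | q) is true.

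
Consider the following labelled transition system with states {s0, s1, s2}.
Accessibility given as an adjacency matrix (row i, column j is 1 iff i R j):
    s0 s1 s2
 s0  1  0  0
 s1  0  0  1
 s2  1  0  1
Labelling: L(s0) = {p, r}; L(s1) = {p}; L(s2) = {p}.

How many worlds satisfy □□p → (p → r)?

Let φ = □□p → (p → r). Evaluate φ at each world:
  s0 (successors {s0}): φ is true.
  s1 (successors {s2}): φ is false.
  s2 (successors {s0, s2}): φ is false.
For instance, at s2:
  At s2: □□p is true, p → r is false, so □□p → (p → r) is false.
    At s2: □□p requires □p at every successor {s0, s2}.
      At s0: □p is true.
      At s2: □p is true.
    So □□p is true at s2.
Satisfying worlds: {s0}

1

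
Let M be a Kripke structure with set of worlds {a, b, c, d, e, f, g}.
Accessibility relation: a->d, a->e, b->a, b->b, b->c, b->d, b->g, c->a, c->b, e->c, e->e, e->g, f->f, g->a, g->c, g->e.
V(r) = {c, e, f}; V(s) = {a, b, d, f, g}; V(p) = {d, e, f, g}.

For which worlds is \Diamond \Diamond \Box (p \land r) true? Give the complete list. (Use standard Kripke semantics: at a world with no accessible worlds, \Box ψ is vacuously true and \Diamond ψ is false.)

Let φ = \Diamond \Diamond \Box (p \land r). Evaluate φ at each world:
  a (successors {d, e}): φ is false.
  b (successors {a, b, c, d, g}): φ is true.
  c (successors {a, b}): φ is true.
  d (successors ∅): φ is false.
  e (successors {c, e, g}): φ is false.
  f (successors {f}): φ is true.
  g (successors {a, c, e}): φ is true.
For instance, at c:
  At c: \Diamond \Diamond \Box (p \land r) requires \Diamond \Box (p \land r) at some successor in {a, b}.
    \Diamond \Box (p \land r) holds at a, so \Diamond \Diamond \Box (p \land r) is true at c.
      At a: \Diamond \Box (p \land r) requires \Box (p \land r) at some successor in {d, e}.
        \Box (p \land r) holds at d, so \Diamond \Box (p \land r) is true at a.
Satisfying worlds: {b, c, f, g}

b, c, f, g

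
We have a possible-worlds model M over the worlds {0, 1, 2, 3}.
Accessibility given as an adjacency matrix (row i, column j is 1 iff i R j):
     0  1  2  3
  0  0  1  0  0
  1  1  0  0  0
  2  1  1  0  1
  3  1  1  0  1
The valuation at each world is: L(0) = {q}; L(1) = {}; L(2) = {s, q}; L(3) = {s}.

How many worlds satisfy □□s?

Let φ = □□s. Evaluate φ at each world:
  0 (successors {1}): φ is false.
  1 (successors {0}): φ is false.
  2 (successors {0, 1, 3}): φ is false.
  3 (successors {0, 1, 3}): φ is false.
For instance, at 2:
  At 2: □□s requires □s at every successor {0, 1, 3}.
    □s fails at 0, so □□s is false at 2.
      At 0: □s requires s at every successor {1}.
        s fails at 1, so □s is false at 0.
Satisfying worlds: none.

0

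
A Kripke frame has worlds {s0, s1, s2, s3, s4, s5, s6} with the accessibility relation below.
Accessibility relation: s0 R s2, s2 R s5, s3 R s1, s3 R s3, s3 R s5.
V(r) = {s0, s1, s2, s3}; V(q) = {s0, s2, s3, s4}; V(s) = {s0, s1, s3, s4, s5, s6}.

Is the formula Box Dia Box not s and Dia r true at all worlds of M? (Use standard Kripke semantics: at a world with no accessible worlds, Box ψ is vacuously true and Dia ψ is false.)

Let φ = Box Dia Box not s and Dia r. Evaluate φ at each world:
  s0 (successors {s2}): φ is true.
  s1 (successors ∅): φ is false.
  s2 (successors {s5}): φ is false.
  s3 (successors {s1, s3, s5}): φ is false.
  s4 (successors ∅): φ is false.
  s5 (successors ∅): φ is false.
  s6 (successors ∅): φ is false.
Detail at s1 (counterexample):
  At s1: Box Dia Box not s is true, Dia r is false, so Box Dia Box not s and Dia r is false.
    At s1: no accessible worlds, so Box Dia Box not s holds vacuously.
    At s1: no accessible worlds, so Dia r is false.

No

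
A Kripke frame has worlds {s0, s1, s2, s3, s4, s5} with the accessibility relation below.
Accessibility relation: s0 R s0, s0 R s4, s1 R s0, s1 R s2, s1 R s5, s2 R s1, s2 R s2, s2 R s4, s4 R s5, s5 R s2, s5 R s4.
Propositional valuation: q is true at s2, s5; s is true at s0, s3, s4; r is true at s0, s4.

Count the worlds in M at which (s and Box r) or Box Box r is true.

2

Recall that Box ψ holds at a world iff ψ holds at every accessible world, and Dia ψ holds iff ψ holds at some accessible world.
Let φ = (s and Box r) or Box Box r. Evaluate φ at each world:
  s0 (successors {s0, s4}): φ is true.
  s1 (successors {s0, s2, s5}): φ is false.
  s2 (successors {s1, s2, s4}): φ is false.
  s3 (successors ∅): φ is true.
  s4 (successors {s5}): φ is false.
  s5 (successors {s2, s4}): φ is false.
For instance, at s1:
  At s1: s and Box r is false, Box Box r is false, so (s and Box r) or Box Box r is false.
    At s1: s is false, Box r is false, so s and Box r is false.
      At s1: Box r requires r at every successor {s0, s2, s5}.
        r fails at s2, so Box r is false at s1.
    At s1: Box Box r requires Box r at every successor {s0, s2, s5}.
      Box r fails at s2, so Box Box r is false at s1.
Satisfying worlds: {s0, s3}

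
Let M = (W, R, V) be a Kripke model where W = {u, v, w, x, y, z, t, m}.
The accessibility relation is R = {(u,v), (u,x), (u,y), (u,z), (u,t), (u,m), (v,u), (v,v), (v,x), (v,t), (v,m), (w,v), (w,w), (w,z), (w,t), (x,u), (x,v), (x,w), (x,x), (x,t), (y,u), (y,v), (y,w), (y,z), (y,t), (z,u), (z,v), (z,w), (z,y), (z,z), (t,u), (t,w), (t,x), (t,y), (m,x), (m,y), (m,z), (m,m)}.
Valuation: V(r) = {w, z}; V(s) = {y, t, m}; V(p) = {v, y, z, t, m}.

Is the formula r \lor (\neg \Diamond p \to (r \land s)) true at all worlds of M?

Yes

Let φ = r \lor (\neg \Diamond p \to (r \land s)). Evaluate φ at each world:
  u (successors {v, x, y, z, t, m}): φ is true.
  v (successors {u, v, x, t, m}): φ is true.
  w (successors {v, w, z, t}): φ is true.
  x (successors {u, v, w, x, t}): φ is true.
  y (successors {u, v, w, z, t}): φ is true.
  z (successors {u, v, w, y, z}): φ is true.
  t (successors {u, w, x, y}): φ is true.
  m (successors {x, y, z, m}): φ is true.
For instance, at t:
  At t: r is false, \neg \Diamond p \to (r \land s) is true, so r \lor (\neg \Diamond p \to (r \land s)) is true.
    At t: \neg \Diamond p is false, r \land s is false, so \neg \Diamond p \to (r \land s) is true.
      At t: \Diamond p is true, so \neg \Diamond p is false.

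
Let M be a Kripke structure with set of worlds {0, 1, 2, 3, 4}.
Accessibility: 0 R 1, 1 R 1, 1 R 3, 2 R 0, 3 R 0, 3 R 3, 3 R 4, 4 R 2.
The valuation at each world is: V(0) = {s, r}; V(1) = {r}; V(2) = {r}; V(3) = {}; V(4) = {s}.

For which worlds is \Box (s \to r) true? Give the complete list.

Recall that \Box ψ holds at a world iff ψ holds at every accessible world, and \Diamond ψ holds iff ψ holds at some accessible world.
Let φ = \Box (s \to r). Evaluate φ at each world:
  0 (successors {1}): φ is true.
  1 (successors {1, 3}): φ is true.
  2 (successors {0}): φ is true.
  3 (successors {0, 3, 4}): φ is false.
  4 (successors {2}): φ is true.
For instance, at 3:
  At 3: \Box (s \to r) requires s \to r at every successor {0, 3, 4}.
    s \to r fails at 4, so \Box (s \to r) is false at 3.
Satisfying worlds: {0, 1, 2, 4}

0, 1, 2, 4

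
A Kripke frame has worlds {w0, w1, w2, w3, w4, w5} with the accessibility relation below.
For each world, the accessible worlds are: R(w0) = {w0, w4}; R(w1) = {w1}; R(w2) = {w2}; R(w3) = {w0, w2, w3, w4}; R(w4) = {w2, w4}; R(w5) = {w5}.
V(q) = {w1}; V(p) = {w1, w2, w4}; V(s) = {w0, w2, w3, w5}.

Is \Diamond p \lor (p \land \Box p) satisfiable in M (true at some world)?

Recall that \Box ψ holds at a world iff ψ holds at every accessible world, and \Diamond ψ holds iff ψ holds at some accessible world.
Let φ = \Diamond p \lor (p \land \Box p). Evaluate φ at each world:
  w0 (successors {w0, w4}): φ is true.
  w1 (successors {w1}): φ is true.
  w2 (successors {w2}): φ is true.
  w3 (successors {w0, w2, w3, w4}): φ is true.
  w4 (successors {w2, w4}): φ is true.
  w5 (successors {w5}): φ is false.
Detail at w0 (witness):
  At w0: \Diamond p is true, p \land \Box p is false, so \Diamond p \lor (p \land \Box p) is true.
    At w0: \Diamond p requires p at some successor in {w0, w4}.
      p holds at w4, so \Diamond p is true at w0.
    At w0: p is false, \Box p is false, so p \land \Box p is false.
      At w0: \Box p requires p at every successor {w0, w4}.
        p fails at w0, so \Box p is false at w0.

Yes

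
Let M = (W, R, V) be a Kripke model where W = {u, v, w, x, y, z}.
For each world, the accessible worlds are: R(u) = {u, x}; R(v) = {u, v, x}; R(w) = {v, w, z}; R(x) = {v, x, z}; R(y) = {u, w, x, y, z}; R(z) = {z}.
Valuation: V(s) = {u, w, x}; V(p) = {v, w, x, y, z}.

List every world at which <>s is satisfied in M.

Let φ = <>s. Evaluate φ at each world:
  u (successors {u, x}): φ is true.
  v (successors {u, v, x}): φ is true.
  w (successors {v, w, z}): φ is true.
  x (successors {v, x, z}): φ is true.
  y (successors {u, w, x, y, z}): φ is true.
  z (successors {z}): φ is false.
For instance, at y:
  At y: <>s requires s at some successor in {u, w, x, y, z}.
    s holds at u, so <>s is true at y.
Satisfying worlds: {u, v, w, x, y}

u, v, w, x, y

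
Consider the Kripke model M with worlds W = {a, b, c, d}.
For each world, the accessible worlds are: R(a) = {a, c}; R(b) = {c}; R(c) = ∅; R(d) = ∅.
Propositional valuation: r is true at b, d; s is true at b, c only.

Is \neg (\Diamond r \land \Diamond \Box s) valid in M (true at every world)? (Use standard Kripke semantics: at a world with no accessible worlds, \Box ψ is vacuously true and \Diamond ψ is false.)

Yes

Let φ = \neg (\Diamond r \land \Diamond \Box s). Evaluate φ at each world:
  a (successors {a, c}): φ is true.
  b (successors {c}): φ is true.
  c (successors ∅): φ is true.
  d (successors ∅): φ is true.
For instance, at a:
  At a: \Diamond r \land \Diamond \Box s is false, so \neg (\Diamond r \land \Diamond \Box s) is true.
    At a: \Diamond r is false, \Diamond \Box s is true, so \Diamond r \land \Diamond \Box s is false.
      At a: \Diamond r requires r at some successor in {a, c}.
        At a: r is false.
        At c: r is false.
      So \Diamond r is false at a.
      At a: \Diamond \Box s requires \Box s at some successor in {a, c}.
        \Box s holds at c, so \Diamond \Box s is true at a.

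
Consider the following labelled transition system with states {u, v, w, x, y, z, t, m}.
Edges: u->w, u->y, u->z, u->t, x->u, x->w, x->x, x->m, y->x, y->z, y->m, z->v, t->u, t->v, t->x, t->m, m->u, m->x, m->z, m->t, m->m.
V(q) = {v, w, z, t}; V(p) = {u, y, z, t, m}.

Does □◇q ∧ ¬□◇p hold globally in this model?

Let φ = □◇q ∧ ¬□◇p. Evaluate φ at each world:
  u (successors {w, y, z, t}): φ is false.
  v (successors ∅): φ is false.
  w (successors ∅): φ is false.
  x (successors {u, w, x, m}): φ is false.
  y (successors {x, z, m}): φ is true.
  z (successors {v}): φ is false.
  t (successors {u, v, x, m}): φ is false.
  m (successors {u, x, z, t, m}): φ is true.
Detail at u (counterexample):
  At u: □◇q is false, ¬□◇p is true, so □◇q ∧ ¬□◇p is false.
    At u: □◇q requires ◇q at every successor {w, y, z, t}.
      ◇q fails at w, so □◇q is false at u.
    At u: □◇p is false, so ¬□◇p is true.
      At u: □◇p requires ◇p at every successor {w, y, z, t}.
        ◇p fails at w, so □◇p is false at u.

No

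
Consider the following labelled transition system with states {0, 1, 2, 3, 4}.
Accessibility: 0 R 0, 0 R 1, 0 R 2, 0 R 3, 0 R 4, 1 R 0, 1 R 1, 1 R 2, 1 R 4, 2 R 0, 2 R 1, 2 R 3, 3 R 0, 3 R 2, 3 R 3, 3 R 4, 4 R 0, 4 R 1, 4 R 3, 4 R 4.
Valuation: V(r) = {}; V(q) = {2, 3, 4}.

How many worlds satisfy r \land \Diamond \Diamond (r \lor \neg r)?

Recall that \Diamond ψ holds at a world iff ψ holds at some accessible world.
Let φ = r \land \Diamond \Diamond (r \lor \neg r). Evaluate φ at each world:
  0 (successors {0, 1, 2, 3, 4}): φ is false.
  1 (successors {0, 1, 2, 4}): φ is false.
  2 (successors {0, 1, 3}): φ is false.
  3 (successors {0, 2, 3, 4}): φ is false.
  4 (successors {0, 1, 3, 4}): φ is false.
For instance, at 0:
  At 0: r is false, \Diamond \Diamond (r \lor \neg r) is true, so r \land \Diamond \Diamond (r \lor \neg r) is false.
    At 0: \Diamond \Diamond (r \lor \neg r) requires \Diamond (r \lor \neg r) at some successor in {0, 1, 2, 3, 4}.
      \Diamond (r \lor \neg r) holds at 0, so \Diamond \Diamond (r \lor \neg r) is true at 0.
Satisfying worlds: none.

0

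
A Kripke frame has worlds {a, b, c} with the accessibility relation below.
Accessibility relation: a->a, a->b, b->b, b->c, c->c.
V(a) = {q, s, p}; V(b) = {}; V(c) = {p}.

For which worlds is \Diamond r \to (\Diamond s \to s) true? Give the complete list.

a, b, c

Recall that \Diamond ψ holds at a world iff ψ holds at some accessible world.
Let φ = \Diamond r \to (\Diamond s \to s). Evaluate φ at each world:
  a (successors {a, b}): φ is true.
  b (successors {b, c}): φ is true.
  c (successors {c}): φ is true.
For instance, at a:
  At a: \Diamond r is false, \Diamond s \to s is true, so \Diamond r \to (\Diamond s \to s) is true.
    At a: \Diamond r requires r at some successor in {a, b}.
      At a: r is false.
      At b: r is false.
    So \Diamond r is false at a.
    At a: \Diamond s is true, s is true, so \Diamond s \to s is true.
      At a: \Diamond s requires s at some successor in {a, b}.
        s holds at a, so \Diamond s is true at a.
Satisfying worlds: {a, b, c}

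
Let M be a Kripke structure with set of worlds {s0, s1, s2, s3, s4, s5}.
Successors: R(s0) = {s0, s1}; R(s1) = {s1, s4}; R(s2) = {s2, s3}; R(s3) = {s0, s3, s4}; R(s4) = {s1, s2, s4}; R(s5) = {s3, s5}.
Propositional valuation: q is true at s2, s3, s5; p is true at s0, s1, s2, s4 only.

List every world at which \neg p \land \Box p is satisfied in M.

none

Recall that \Box ψ holds at a world iff ψ holds at every accessible world, and \Diamond ψ holds iff ψ holds at some accessible world.
Let φ = \neg p \land \Box p. Evaluate φ at each world:
  s0 (successors {s0, s1}): φ is false.
  s1 (successors {s1, s4}): φ is false.
  s2 (successors {s2, s3}): φ is false.
  s3 (successors {s0, s3, s4}): φ is false.
  s4 (successors {s1, s2, s4}): φ is false.
  s5 (successors {s3, s5}): φ is false.
For instance, at s4:
  At s4: \neg p is false, \Box p is true, so \neg p \land \Box p is false.
    At s4: \Box p requires p at every successor {s1, s2, s4}.
      At s1: p is true.
      At s2: p is true.
      At s4: p is true.
    So \Box p is true at s4.
Satisfying worlds: none.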